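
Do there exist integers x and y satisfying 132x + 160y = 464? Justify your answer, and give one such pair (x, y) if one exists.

Since gcd(132, 160) = 4 and 464 = 4·116, Bézout's identity guarantees a solution.
Dividing through by 4 reduces the equation to 33x + 40y = 116.
Run the Euclidean algorithm on 40 and 33: 40 = 1·33 + 7, 33 = 4·7 + 5, 7 = 1·5 + 2, 5 = 2·2 + 1, 2 = 2·1 + 0.
Working back up the chain: 1 = 5 − 2·2 = 5 − 2·(7 − 1·5) = −2·7 + 3·5 = −2·7 + 3·(33 − 4·7) = 3·33 − 14·7 = 3·33 − 14·(40 − 1·33) = −14·40 + 17·33. So 33·17 + 40·(-14) = 1.
Scaling by 116 gives the particular solution (x, y) = (1972, -1624).
Shifting by a multiple of (40, −33) keeps it a solution: x = 1972 − 49·40 = 12, y = -1624 + 49·33 = -7.
Indeed 132·12 + 160·(-7) = 1584 − 1120 = 464.

x = 12, y = -7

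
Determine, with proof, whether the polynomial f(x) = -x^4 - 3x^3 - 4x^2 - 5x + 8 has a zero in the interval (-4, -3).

No.

The endpoint values f(-4) = -100 and f(-3) = -13 are both negative. Claim: f(x) < 0 for every x in (-4, -3).
Substitute x = -3 − u, where 0 < u < 1 on the interval. Expanding, f(-3 − u) = -u^4 - 9u^3 - 31u^2 - 46u - 13.
All 5 nonzero coefficients of this polynomial in u are negative; hence for u > 0 the value is a sum of negative terms (the constant -13 among them).
So f is strictly negative on (-4, -3); no root exists in the interval.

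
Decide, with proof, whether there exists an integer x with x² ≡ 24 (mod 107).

107 is prime, so by Euler's criterion 24 is a square mod 107 iff 24^((107−1)/2) = 24^53 ≡ 1 (mod 107).
Squaring successively (mod 107): 24^2 = 576 ≡ 41; 24^4 ≡ 41² = 1681 ≡ 76; 24^8 ≡ 76² = 5776 ≡ 105; 24^16 ≡ 105² = 11025 ≡ 4; 24^32 ≡ 4² = 16 ≡ 16.
Since 53 = 32 + 16 + 4 + 1, 24^53 ≡ 16 · 4 · 76 · 24; multiplying out mod 107: 16·4 = 64 ≡ 64, then 64·76 = 4864 ≡ 49, then 49·24 = 1176 ≡ 106. Thus 24^53 ≡ 106 ≡ −1 (mod 107).
By Euler's criterion 24 is a quadratic non-residue mod 107: no x satisfies x² ≡ 24 (mod 107).

No such integer exists.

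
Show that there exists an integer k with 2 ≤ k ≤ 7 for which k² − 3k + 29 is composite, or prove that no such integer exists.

k = 5

At k = 5: 5² − 3·5 + 29 = 39 = 3·13, which is composite.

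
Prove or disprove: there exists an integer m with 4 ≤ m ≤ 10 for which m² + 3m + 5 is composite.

m = 4

At m = 4: 4² + 3·4 + 5 = 33 = 3·11, which is composite.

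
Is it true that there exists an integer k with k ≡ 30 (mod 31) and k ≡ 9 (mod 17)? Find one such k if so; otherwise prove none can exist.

Since 31 and 17 share no common factor, CRT says the pair of congruences has a solution (unique mod 527).
Any solution of the first congruence is k = 30 + 31t; substituting into the second, 31t ≡ 9 − 30 ≡ 13 (mod 17).
31 ≡ 14 (mod 17), so this reads 14t ≡ 13 (mod 17). To invert 14 modulo 17: 17 = 1·14 + 3, 14 = 4·3 + 2, 3 = 1·2 + 1, 2 = 2·1 + 0, and unwinding, 1 = 3 − 1·2 = 3 − (14 − 4·3) = −14 + 5·3 = −14 + 5·(17 − 1·14) = 5·17 − 6·14. Thus 14⁻¹ ≡ -6 ≡ 11 (mod 17).
Therefore t ≡ 11·13 = 143 ≡ 7 (mod 17).
Taking t = 7 gives k = 30 + 31·7 = 247.
Check: 247 mod 31 = 30, 247 mod 17 = 9. ✓

k = 247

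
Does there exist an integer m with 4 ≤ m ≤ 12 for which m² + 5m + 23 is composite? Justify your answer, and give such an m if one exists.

The values for m = 4, 5, …, 12 are 59, 73, 89, 107, 127, 149, 173, 199, 227, and each of these is prime.
So no value in the range makes the expression composite.

There is no such integer m in that range.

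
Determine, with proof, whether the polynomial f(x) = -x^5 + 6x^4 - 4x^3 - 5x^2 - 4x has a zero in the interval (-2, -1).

f has no root in that interval.

f(-2) = 148 and f(-1) = 10, both positive, so a sign-change argument is unavailable; we show f keeps this sign on the whole interval.
Shift to the endpoint -1: with x = -1 − u (0 < u < 1), one computes f(-1 − u) = u^5 + 11u^4 + 38u^3 + 53u^2 + 35u + 10.
All 6 nonzero coefficients of this polynomial in u are positive; hence for u > 0 the value is a sum of positive terms (the constant 10 among them).
So f is strictly positive on (-2, -1); no root exists in the interval.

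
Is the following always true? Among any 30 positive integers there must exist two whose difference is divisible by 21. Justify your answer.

Yes.

Each integer lies in one of the 21 residue classes modulo 21.
Since 30 > 21, two of the 30 integers must share a residue class by the pigeonhole principle; call them a and b.
Equal remainders mean a − b ≡ 0 (mod 21), so 21 divides their difference.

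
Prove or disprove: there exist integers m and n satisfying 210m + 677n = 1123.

Since gcd(210, 677) = 1, every integer is an integer combination of 210 and 677.
Run the Euclidean algorithm on 677 and 210: 677 = 3·210 + 47, 210 = 4·47 + 22, 47 = 2·22 + 3, 22 = 7·3 + 1, 3 = 3·1 + 0.
Unwinding: 1 = 22 − 7·3 = 22 − 7·(47 − 2·22) = −7·47 + 15·22 = −7·47 + 15·(210 − 4·47) = 15·210 − 67·47 = 15·210 − 67·(677 − 3·210) = −67·677 + 216·210, i.e. 210·216 + 677·(-67) = 1.
Times 1123: 210·242568 + 677·(-75241) = 1123, so (242568, -75241) solves it.
The general solution is m = 242568 + 677k, n = -75241 − 210k; taking k = -358 gives the smaller pair m = 202, n = -61.
Check: 210·202 + 677·(-61) = 42420 − 41297 = 1123. ✓

m = 202, n = -61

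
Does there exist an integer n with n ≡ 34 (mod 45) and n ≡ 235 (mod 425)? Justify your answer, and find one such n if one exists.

There is no such integer.

Reduce both congruences modulo 5, which divides 45 and 425: they say n ≡ 34 (mod 5) and n ≡ 235 (mod 5).
These are incompatible: 34 − 235 = -201 is not divisible by 5.
So no integer satisfies both congruences.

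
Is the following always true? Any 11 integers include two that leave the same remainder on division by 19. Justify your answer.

No; for instance {25, 26, 27, 28, 29, 30, 31, 32, 33, 34, 35} is a counterexample.

Consider the 11 integers 25, 26, …, 35. They lie in distinct residue classes modulo 19, since 11 ≤ 19.
So no two of them leave the same remainder on division by 19; the claim fails for this set.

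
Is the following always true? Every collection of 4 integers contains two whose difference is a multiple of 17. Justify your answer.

Try 4 consecutive integers, 72, 73, 74, 75. Their remainders mod 17 are 4, 5, 6, 7 — pairwise different, as any 4 ≤ 17 consecutive integers have distinct residues.
The differences between them range over 1, …, 3, none of which is divisible by 17.

No, the set {72, 73, 74, 75} is a counterexample.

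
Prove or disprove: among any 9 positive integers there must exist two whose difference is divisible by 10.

No, the set {5, 6, 7, 8, 9, 10, 11, 12, 13} is a counterexample.

Take the 9 consecutive integers 5, 6, …, 13: their residues mod 10 are all distinct because 9 ≤ 10.
No two share a residue, so no pair has difference divisible by 10; the claim fails for this set.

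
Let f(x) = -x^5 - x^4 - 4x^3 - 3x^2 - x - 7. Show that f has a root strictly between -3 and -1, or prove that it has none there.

Yes, f has a root in the interval.

f(-3) = 239 and f(-1) = -5, which have opposite signs.
As a polynomial, f is continuous on every closed interval.
By the Intermediate Value Theorem f must vanish at some point of (-3, -1).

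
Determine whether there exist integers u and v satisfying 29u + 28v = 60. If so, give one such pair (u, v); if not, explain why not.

u = 4, v = -2

Since gcd(29, 28) = 1, every integer is an integer combination of 29 and 28.
Run the Euclidean algorithm on 29 and 28: 29 = 1·28 + 1, 28 = 28·1 + 0.
Working back up the chain: 1 = 29 − 1·28. So 29·1 + 28·(-1) = 1.
Times 60: 29·60 + 28·(-60) = 60, so (60, -60) solves it.
Shifting by a multiple of (28, −29) keeps it a solution: u = 60 − 2·28 = 4, v = -60 + 2·29 = -2.
Indeed 29·4 + 28·(-2) = 116 − 56 = 60.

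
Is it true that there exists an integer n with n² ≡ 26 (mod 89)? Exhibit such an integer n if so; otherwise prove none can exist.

Apply Euler's criterion with the prime 89: 26 is a quadratic residue iff 26^44 ≡ 1 (mod 89), and a non-residue iff it is ≡ −1.
Repeated squaring mod 89: 26^2 = 676 ≡ 53; 26^4 ≡ 53² = 2809 ≡ 50; 26^8 ≡ 50² = 2500 ≡ 8; 26^16 ≡ 8² = 64 ≡ 64; 26^32 ≡ 64² = 4096 ≡ 2.
Since 44 = 32 + 8 + 4, 26^44 ≡ 2 · 8 · 50; multiplying out mod 89: 2·8 = 16 ≡ 16, then 16·50 = 800 ≡ 88. Thus 26^44 ≡ 88 ≡ −1 (mod 89).
By Euler's criterion 26 is a quadratic non-residue mod 89: no n satisfies n² ≡ 26 (mod 89).

No, no such integer exists.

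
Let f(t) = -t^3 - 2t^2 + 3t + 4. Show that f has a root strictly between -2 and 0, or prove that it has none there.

Such a root exists.

f(-2) = -2 and f(0) = 4, which have opposite signs.
As a polynomial, f is continuous on every closed interval.
By the Intermediate Value Theorem, f takes the value 0 somewhere in the open interval.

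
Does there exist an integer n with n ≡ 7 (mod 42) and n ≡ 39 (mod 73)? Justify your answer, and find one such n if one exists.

gcd(42, 73) = 1, so the Chinese Remainder Theorem guarantees exactly one residue class mod 3066 satisfying both.
Any solution of the first congruence is n = 7 + 42t; substituting into the second, 42t ≡ 39 − 7 ≡ 32 (mod 73).
Invert 42 mod 73 by the Euclidean algorithm: 73 = 1·42 + 31, 42 = 1·31 + 11, 31 = 2·11 + 9, 11 = 1·9 + 2, 9 = 4·2 + 1, 2 = 2·1 + 0; back-substituting, 1 = 9 − 4·2 = 9 − 4·(11 − 1·9) = −4·11 + 5·9 = −4·11 + 5·(31 − 2·11) = 5·31 − 14·11 = 5·31 − 14·(42 − 1·31) = −14·42 + 19·31 = −14·42 + 19·(73 − 1·42) = 19·73 − 33·42. Hence 42·(-33) ≡ 1, so 42⁻¹ ≡ -33 ≡ 40 (mod 73).
Multiplying by 40: t ≡ 40·32 = 1280 ≡ 39 (mod 73).
Taking t = 39 gives n = 7 + 42·39 = 1645.
Verify: 1645 = 39·42 + 7 and 1645 = 22·73 + 39. ✓

n = 1645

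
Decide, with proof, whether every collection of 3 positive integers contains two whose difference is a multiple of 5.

Try 3 consecutive integers, 24, 25, 26. Their remainders mod 5 are 4, 0, 1 — pairwise different, as any 3 ≤ 5 consecutive integers have distinct residues.
The differences between them range over 1, …, 2, none of which is divisible by 5.

No; for instance {24, 25, 26} is a counterexample.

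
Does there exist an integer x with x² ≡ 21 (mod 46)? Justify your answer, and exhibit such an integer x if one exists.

The prime 23 divides 46, so x² ≡ 21 (mod 46) would force x² ≡ 21 (mod 23).
Apply Euler's criterion with the prime 23: 21 is a quadratic residue iff 21^11 ≡ 1 (mod 23), and a non-residue iff it is ≡ −1.
Repeated squaring mod 23: 21^2 = 441 ≡ 4; 21^4 ≡ 4² = 16 ≡ 16; 21^8 ≡ 16² = 256 ≡ 3.
Since 11 = 8 + 2 + 1, 21^11 ≡ 3 · 4 · 21; multiplying out mod 23: 3·4 = 12 ≡ 12, then 12·21 = 252 ≡ 22. Thus 21^11 ≡ 22 ≡ −1 (mod 23).
The value −1 means 21 is a non-residue modulo 23, so x² ≡ 21 (mod 23) is impossible.
So 21 is not a square mod 23, and hence 21 is not a square mod 46.

No such integer exists.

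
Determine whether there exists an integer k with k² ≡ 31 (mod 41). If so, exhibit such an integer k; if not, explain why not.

k = 20

Take k = 20. Then 20² = 400 = 9·41 + 31, so 20² ≡ 31 (mod 41).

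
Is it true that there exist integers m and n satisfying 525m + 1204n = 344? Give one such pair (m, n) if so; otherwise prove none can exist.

No, no such integers exist.

Both 525 and 1204 are divisible by gcd(525, 1204) = 7, hence so is any combination 525m + 1204n.
But 344 = 7·49 + 1, so 7 ∤ 344.
So the equation is unsolvable over ℤ.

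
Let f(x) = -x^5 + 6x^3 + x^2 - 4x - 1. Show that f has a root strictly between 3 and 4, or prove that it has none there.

No such root exists.

f(3) = -85 and f(4) = -641, both negative, so a sign-change argument is unavailable; we show f keeps this sign on the whole interval.
Substitute x = 3 + u, where 0 < u < 1 on the interval. Expanding, f(3 + u) = -u^5 - 15u^4 - 84u^3 - 215u^2 - 241u - 85.
The nonzero coefficients here are all negative, so for u > 0 every term is negative (or zero), and the constant term -85 is strictly negative.
So f is strictly negative on (3, 4); no root exists in the interval.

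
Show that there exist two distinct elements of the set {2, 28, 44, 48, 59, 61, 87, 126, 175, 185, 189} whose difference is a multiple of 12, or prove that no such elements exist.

Reduce each element modulo 12: 2↦2, 28↦4, 44↦8, 48↦0, 59↦11, 61↦1, 87↦3, 126↦6, 175↦7, 185↦5, 189↦9.
No residue repeats among the 11 elements, so no pair has difference ≡ 0 (mod 12).

There is no such pair.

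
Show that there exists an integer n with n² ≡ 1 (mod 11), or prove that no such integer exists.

Take n = 1. Then 1² = 1, and since 0 ≤ 1 < 11 this is already reduced: 1² ≡ 1 (mod 11).

n = 1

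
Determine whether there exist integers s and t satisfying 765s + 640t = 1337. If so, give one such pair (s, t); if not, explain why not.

No, no such integers exist.

gcd(765, 640) = 5, so every integer of the form 765s + 640t is a multiple of 5.
However 1337 leaves remainder 2 on division by 5.
Hence no integers s, t satisfy the equation.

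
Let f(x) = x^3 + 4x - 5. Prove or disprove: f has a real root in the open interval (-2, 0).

No.

f(-2) = -21 and f(0) = -5, both negative.
The derivative f'(x) = 3x^2 + 4 is a quadratic with discriminant 0² − 4·3·4 = -48 < 0; it never vanishes, so it is always positive (sign of the leading coefficient).
So f is strictly increasing; between -2 and 0 its values lie between f(-2) = -21 and f(0) = -5, all negative. Therefore f has no root in (-2, 0).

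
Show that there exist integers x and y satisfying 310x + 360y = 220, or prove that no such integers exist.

x = 10, y = -8

Every value of 310x + 360y is a multiple of gcd(310, 360) = 10; since 10 ∣ 220, solutions exist.
Dividing through by 10 reduces the equation to 31x + 36y = 22.
Dividing repeatedly: 36 = 1·31 + 5, 31 = 6·5 + 1, 5 = 5·1 + 0.
Working back up the chain: 1 = 31 − 6·5 = 31 − 6·(36 − 1·31) = −6·36 + 7·31. So 31·7 + 36·(-6) = 1.
Scaling by 22 gives the particular solution (x, y) = (154, -132).
The general solution is x = 154 + 36k, y = -132 − 31k; taking k = -4 gives the smaller pair x = 10, y = -8.
Check: 310·10 + 360·(-8) = 3100 − 2880 = 220. ✓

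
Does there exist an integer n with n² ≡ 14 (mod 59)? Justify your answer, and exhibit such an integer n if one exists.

No, no such integer exists.

59 is prime, so by Euler's criterion 14 is a square mod 59 iff 14^((59−1)/2) = 14^29 ≡ 1 (mod 59).
Squaring successively (mod 59): 14^2 = 196 ≡ 19; 14^4 ≡ 19² = 361 ≡ 7; 14^8 ≡ 7² = 49 ≡ 49; 14^16 ≡ 49² = 2401 ≡ 41.
Since 29 = 16 + 8 + 4 + 1, 14^29 ≡ 41 · 49 · 7 · 14; multiplying out mod 59: 41·49 = 2009 ≡ 3, then 3·7 = 21 ≡ 21, then 21·14 = 294 ≡ 58. Thus 14^29 ≡ 58 ≡ −1 (mod 59).
By Euler's criterion 14 is a quadratic non-residue mod 59: no n satisfies n² ≡ 14 (mod 59).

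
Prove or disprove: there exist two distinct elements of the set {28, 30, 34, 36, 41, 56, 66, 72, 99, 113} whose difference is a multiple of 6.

Yes: 28 and 34.

Both 28 and 34 leave remainder 4 on division by 6; their difference 6 = 1·6 is a multiple of 6.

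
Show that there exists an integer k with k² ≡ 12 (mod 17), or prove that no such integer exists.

Squares mod 17 repeat after k = 8 (as (−k)² = k²); for k = 0..8 they are 0, 1, 4, 9, 16, 8, 2, 15, 13.
The set of squares mod 17 is therefore {0, 1, 2, 4, 8, 9, 13, 15, 16}, which does not contain 12.
Hence no integer k has k² ≡ 12 (mod 17).

No such integer exists.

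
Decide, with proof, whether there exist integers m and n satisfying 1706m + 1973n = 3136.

m = 1577, n = -1362

Since gcd(1706, 1973) = 1, every integer is an integer combination of 1706 and 1973.
Euclidean algorithm: 1973 = 1·1706 + 267, 1706 = 6·267 + 104, 267 = 2·104 + 59, 104 = 1·59 + 45, 59 = 1·45 + 14, 45 = 3·14 + 3, 14 = 4·3 + 2, 3 = 1·2 + 1, 2 = 2·1 + 0.
Unwinding: 1 = 3 − 1·2 = 3 − (14 − 4·3) = −14 + 5·3 = −14 + 5·(45 − 3·14) = 5·45 − 16·14 = 5·45 − 16·(59 − 1·45) = −16·59 + 21·45 = −16·59 + 21·(104 − 1·59) = 21·104 − 37·59 = 21·104 − 37·(267 − 2·104) = −37·267 + 95·104 = −37·267 + 95·(1706 − 6·267) = 95·1706 − 607·267 = 95·1706 − 607·(1973 − 1·1706) = −607·1973 + 702·1706, i.e. 1706·702 + 1973·(-607) = 1.
Scaling by 3136 gives the particular solution (m, n) = (2201472, -1903552).
Shifting by a multiple of (1973, −1706) keeps it a solution: m = 2201472 − 1115·1973 = 1577, n = -1903552 + 1115·1706 = -1362.
Indeed 1706·1577 + 1973·(-1362) = 2690362 − 2687226 = 3136.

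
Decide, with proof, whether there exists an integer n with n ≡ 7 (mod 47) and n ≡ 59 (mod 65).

The moduli 47 and 65 are coprime, so by the Chinese Remainder Theorem a unique solution modulo 3055 exists.
Any solution of the first congruence is n = 7 + 47t; substituting into the second, 47t ≡ 59 − 7 ≡ 52 (mod 65).
Invert 47 mod 65 by the Euclidean algorithm: 65 = 1·47 + 18, 47 = 2·18 + 11, 18 = 1·11 + 7, 11 = 1·7 + 4, 7 = 1·4 + 3, 4 = 1·3 + 1, 3 = 3·1 + 0; back-substituting, 1 = 4 − 1·3 = 4 − (7 − 1·4) = −7 + 2·4 = −7 + 2·(11 − 1·7) = 2·11 − 3·7 = 2·11 − 3·(18 − 1·11) = −3·18 + 5·11 = −3·18 + 5·(47 − 2·18) = 5·47 − 13·18 = 5·47 − 13·(65 − 1·47) = −13·65 + 18·47. Hence 47·18 ≡ 1, so 47⁻¹ ≡ 18 (mod 65).
Therefore t ≡ 18·52 = 936 ≡ 26 (mod 65).
Taking t = 26 gives n = 7 + 47·26 = 1229.
Indeed 1229 ≡ 7 (mod 47) and 1229 ≡ 59 (mod 65).

n = 1229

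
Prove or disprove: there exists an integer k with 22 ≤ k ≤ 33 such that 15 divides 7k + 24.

k = 33

For k = 22, 23, …, 32 the values 178, 185, 192, 199, 206, 213, 220, 227, 234, 241, 248 are not multiples of 15. k = 33 works, since 7·33 + 24 = 255 = 17·15.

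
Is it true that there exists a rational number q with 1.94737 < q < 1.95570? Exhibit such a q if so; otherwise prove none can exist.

Look for a denominator N such that an integer falls strictly between N·1.94737 and N·1.95570. N = 20 works: 20·1.94737 = 38.94740 < 39 < 39.11400 = 20·1.95570.
So q = 39/20 works: it is a ratio of integers, and dividing 20·1.94737 < 39 < 20·1.95570 through by 20 gives 1.94737 < 39/20 < 1.95570.

q = 39/20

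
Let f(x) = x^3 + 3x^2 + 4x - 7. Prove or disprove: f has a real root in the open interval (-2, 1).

f(-2) = -11 and f(1) = 1, which have opposite signs.
Since f is a polynomial it is continuous on [-2, 1].
By the Intermediate Value Theorem f must vanish at some point of (-2, 1).

Yes, f has a root in the interval.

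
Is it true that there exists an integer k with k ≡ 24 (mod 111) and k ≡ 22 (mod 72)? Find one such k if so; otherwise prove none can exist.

Reduce both congruences modulo 3, which divides 111 and 72: they say k ≡ 24 (mod 3) and k ≡ 22 (mod 3).
But 24 mod 3 = 0 while 22 mod 3 = 1, a contradiction.
Hence the system has no solution.

No, no such integer exists.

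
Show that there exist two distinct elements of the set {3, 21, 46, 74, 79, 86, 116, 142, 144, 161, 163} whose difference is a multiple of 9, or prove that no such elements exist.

Yes: 3 and 21.

Reduce each element mod 9: 3↦3, 21↦3, 46↦1, 74↦2, 79↦7, 86↦5, 116↦8, 142↦7, 144↦0, 161↦8, 163↦1. The residue 3 repeats (at 3 and 21), and 21 − 3 = 18 = 2·9.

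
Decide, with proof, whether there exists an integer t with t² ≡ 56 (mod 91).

t = 63

t = 63 works: 63² = 3969, and 3969 − 56 = 3913 = 43·91.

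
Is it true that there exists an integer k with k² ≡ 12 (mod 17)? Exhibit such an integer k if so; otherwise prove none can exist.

Squares mod 17 repeat after k = 8 (as (−k)² = k²); for k = 0..8 they are 0, 1, 4, 9, 16, 8, 2, 15, 13.
The set of squares mod 17 is therefore {0, 1, 2, 4, 8, 9, 13, 15, 16}, which does not contain 12.
Hence no integer k has k² ≡ 12 (mod 17).

There is no such integer.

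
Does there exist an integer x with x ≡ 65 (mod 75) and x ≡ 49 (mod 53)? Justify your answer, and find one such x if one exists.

The moduli 75 and 53 are coprime, so by the Chinese Remainder Theorem a unique solution modulo 3975 exists.
Any solution of the first congruence is x = 65 + 75t; substituting into the second, 75t ≡ 49 − 65 ≡ 37 (mod 53).
75 ≡ 22 (mod 53), so this reads 22t ≡ 37 (mod 53). Invert 22 mod 53 by the Euclidean algorithm: 53 = 2·22 + 9, 22 = 2·9 + 4, 9 = 2·4 + 1, 4 = 4·1 + 0; back-substituting, 1 = 9 − 2·4 = 9 − 2·(22 − 2·9) = −2·22 + 5·9 = −2·22 + 5·(53 − 2·22) = 5·53 − 12·22. Hence 22·(-12) ≡ 1, so 22⁻¹ ≡ -12 ≡ 41 (mod 53).
Therefore t ≡ 41·37 = 1517 ≡ 33 (mod 53).
Taking t = 33 gives x = 65 + 75·33 = 2540.
Verify: 2540 = 33·75 + 65 and 2540 = 47·53 + 49. ✓

x = 2540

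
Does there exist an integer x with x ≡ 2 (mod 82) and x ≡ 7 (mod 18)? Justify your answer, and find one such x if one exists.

There is no such integer.

Reduce both congruences modulo 2, which divides 82 and 18: they say x ≡ 2 (mod 2) and x ≡ 7 (mod 2).
But 2 mod 2 = 0 while 7 mod 2 = 1, a contradiction.
Hence the system has no solution.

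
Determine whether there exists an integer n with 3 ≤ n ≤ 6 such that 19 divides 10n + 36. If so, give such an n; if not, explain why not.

At n = 3 the value 66 is not a multiple of 19. n = 4 works, since 10·4 + 36 = 76 = 4·19.

n = 4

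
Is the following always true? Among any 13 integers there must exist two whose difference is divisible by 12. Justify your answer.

Yes.

Partition the integers by their residue mod 12; there are 12 classes.
Since 13 > 12, two of the 13 integers must share a residue class by the pigeonhole principle; call them a and b.
Their difference a − b is then a multiple of 12.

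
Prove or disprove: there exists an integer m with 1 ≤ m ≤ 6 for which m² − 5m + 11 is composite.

No such integer m in that range exists.

The values for m = 1, 2, …, 6 are 7, 5, 5, 7, 11, 17, and each of these is prime.
So no value in the range makes the expression composite.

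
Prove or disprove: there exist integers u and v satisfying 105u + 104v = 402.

Since gcd(105, 104) = 1, every integer is an integer combination of 105 and 104.
Run the Euclidean algorithm on 105 and 104: 105 = 1·104 + 1, 104 = 104·1 + 0.
Back-substituting, 1 = 105 − 1·104; that is, 105·1 + 104·(-1) = 1.
Scaling by 402 gives the particular solution (u, v) = (402, -402).
The general solution is u = 402 + 104k, v = -402 − 105k; taking k = -3 gives the smaller pair u = 90, v = -87.
Check: 105·90 + 104·(-87) = 9450 − 9048 = 402. ✓

u = 90, v = -87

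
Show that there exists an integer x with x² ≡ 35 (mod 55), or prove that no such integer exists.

Since 11 ∣ 55, a solution of x² ≡ 35 (mod 55) would also satisfy x² ≡ 35 ≡ 2 (mod 11).
Since (11 − x)² ≡ x² (mod 11), it suffices to square x = 0, 1, …, 5: the residues are 0, 1, 4, 9, 5, 3.
So the quadratic residues mod 11 are {0, 1, 3, 4, 5, 9}, and 2 is not among them.
Hence no integer x has x² ≡ 35 (mod 55).

No, no such integer exists.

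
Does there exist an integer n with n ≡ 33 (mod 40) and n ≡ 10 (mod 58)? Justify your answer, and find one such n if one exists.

gcd(40, 58) = 2. If n ≡ 33 (mod 40) and n ≡ 10 (mod 58), then n ≡ 33 (mod 2) and n ≡ 10 (mod 2).
But 33 mod 2 = 1 while 10 mod 2 = 0, a contradiction.
Therefore no such n exists.

No such integer exists.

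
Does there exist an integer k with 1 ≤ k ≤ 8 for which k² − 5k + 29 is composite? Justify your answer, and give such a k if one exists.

k = 1

At k = 1: 1² − 5·1 + 29 = 25 = 5·5, which is composite.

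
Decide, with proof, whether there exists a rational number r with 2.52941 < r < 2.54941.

r = 28/11

Scale by 11: the interval becomes (27.82351, 28.04351), which contains the integer 28.
Hence 28/11 is a rational number with 2.52941 < 28/11 < 2.54941.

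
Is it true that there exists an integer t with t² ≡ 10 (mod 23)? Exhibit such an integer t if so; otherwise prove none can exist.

Apply Euler's criterion with the prime 23: 10 is a quadratic residue iff 10^11 ≡ 1 (mod 23), and a non-residue iff it is ≡ −1.
Repeated squaring mod 23: 10^2 = 100 ≡ 8; 10^4 ≡ 8² = 64 ≡ 18; 10^8 ≡ 18² = 324 ≡ 2.
Since 11 = 8 + 2 + 1, 10^11 ≡ 2 · 8 · 10; multiplying out mod 23: 2·8 = 16 ≡ 16, then 16·10 = 160 ≡ 22. Thus 10^11 ≡ 22 ≡ −1 (mod 23).
By Euler's criterion 10 is a quadratic non-residue mod 23: no t satisfies t² ≡ 10 (mod 23).

No such integer exists.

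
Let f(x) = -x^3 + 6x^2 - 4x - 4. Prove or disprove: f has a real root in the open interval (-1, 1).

Such a root exists.

f(-1) = 7 and f(1) = -3, which have opposite signs.
As a polynomial, f is continuous on every closed interval.
By the Intermediate Value Theorem f must vanish at some point of (-1, 1).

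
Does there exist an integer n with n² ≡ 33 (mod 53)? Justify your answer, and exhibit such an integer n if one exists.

There is no such integer.

Apply Euler's criterion with the prime 53: 33 is a quadratic residue iff 33^26 ≡ 1 (mod 53), and a non-residue iff it is ≡ −1.
Squaring successively (mod 53): 33^2 = 1089 ≡ 29; 33^4 ≡ 29² = 841 ≡ 46; 33^8 ≡ 46² = 2116 ≡ 49; 33^16 ≡ 49² = 2401 ≡ 16.
Since 26 = 16 + 8 + 2, 33^26 ≡ 16 · 49 · 29; multiplying out mod 53: 16·49 = 784 ≡ 42, then 42·29 = 1218 ≡ 52. Thus 33^26 ≡ 52 ≡ −1 (mod 53).
By Euler's criterion 33 is a quadratic non-residue mod 53: no n satisfies n² ≡ 33 (mod 53).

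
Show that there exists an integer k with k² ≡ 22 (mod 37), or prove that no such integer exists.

37 is prime, so by Euler's criterion 22 is a square mod 37 iff 22^((37−1)/2) = 22^18 ≡ 1 (mod 37).
Squaring successively (mod 37): 22^2 = 484 ≡ 3; 22^4 ≡ 3² = 9 ≡ 9; 22^8 ≡ 9² = 81 ≡ 7; 22^16 ≡ 7² = 49 ≡ 12.
Since 18 = 16 + 2, 22^18 ≡ 12 · 3; multiplying out mod 37: 12·3 = 36 ≡ 36. Thus 22^18 ≡ 36 ≡ −1 (mod 37).
The value −1 means 22 is a non-residue modulo 37, so k² ≡ 22 (mod 37) is impossible.

No, no such integer exists.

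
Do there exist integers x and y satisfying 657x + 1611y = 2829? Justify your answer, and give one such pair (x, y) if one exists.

Any value of 657x + 1611y is a multiple of gcd(657, 1611) = 9.
However 2829 leaves remainder 3 on division by 9.
Therefore 657x + 1611y = 2829 has no solution in integers.

No, no such integers exist.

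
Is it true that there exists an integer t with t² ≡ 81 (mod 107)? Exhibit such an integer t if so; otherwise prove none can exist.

t = 98

Take t = 98. Then 98² = 9604 = 89·107 + 81, so 98² ≡ 81 (mod 107).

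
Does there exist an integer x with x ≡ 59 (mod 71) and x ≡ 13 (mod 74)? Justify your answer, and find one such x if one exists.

x = 2899

gcd(71, 74) = 1, so the Chinese Remainder Theorem guarantees exactly one residue class mod 5254 satisfying both.
Write x = 59 + 71t and require 59 + 71t ≡ 13 (mod 74), i.e. 71t ≡ 28 (mod 74).
Note 71·49 = 3479 ≡ 1 (mod 74) (as 3479 − 1 = 47·74), so 71⁻¹ ≡ 49.
Multiplying by 49: t ≡ 49·28 = 1372 ≡ 40 (mod 74).
With t = 40: x = 59 + 71·40 = 2899.
Indeed 2899 ≡ 59 (mod 71) and 2899 ≡ 13 (mod 74).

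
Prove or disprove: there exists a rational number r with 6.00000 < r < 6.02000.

r = 307/51

Scale by 51: the interval becomes (306.00000, 307.02000), which contains the integer 307.
Dividing back, 6.00000 < 307/51 < 6.02000, and 307/51 is rational.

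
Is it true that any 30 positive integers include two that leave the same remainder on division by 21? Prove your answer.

True.

There are exactly 21 possible remainders on division by 21.
Placing 30 integers into 21 classes, some class receives at least two — say a and b.
That is, a and b leave the same remainder on division by 21, as claimed.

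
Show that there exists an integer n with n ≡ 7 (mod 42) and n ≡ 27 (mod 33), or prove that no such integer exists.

No, no such integer exists.

Both moduli are multiples of 3 = gcd(42, 33), so any solution would satisfy n ≡ 7 and n ≡ 27 modulo 3 simultaneously.
But 7 mod 3 = 1 while 27 mod 3 = 0, a contradiction.
So no integer satisfies both congruences.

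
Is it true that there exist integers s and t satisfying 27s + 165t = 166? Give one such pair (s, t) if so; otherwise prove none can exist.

Both 27 and 165 are divisible by gcd(27, 165) = 3, hence so is any combination 27s + 165t.
But 166 is not a multiple of 3 (it leaves remainder 1).
So the equation is unsolvable over ℤ.

There are no such integers.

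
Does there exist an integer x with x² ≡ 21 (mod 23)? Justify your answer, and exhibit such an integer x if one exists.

There is no such integer.

23 is prime, so by Euler's criterion 21 is a square mod 23 iff 21^((23−1)/2) = 21^11 ≡ 1 (mod 23).
Repeated squaring mod 23: 21^2 = 441 ≡ 4; 21^4 ≡ 4² = 16 ≡ 16; 21^8 ≡ 16² = 256 ≡ 3.
Since 11 = 8 + 2 + 1, 21^11 ≡ 3 · 4 · 21; multiplying out mod 23: 3·4 = 12 ≡ 12, then 12·21 = 252 ≡ 22. Thus 21^11 ≡ 22 ≡ −1 (mod 23).
By Euler's criterion 21 is a quadratic non-residue mod 23: no x satisfies x² ≡ 21 (mod 23).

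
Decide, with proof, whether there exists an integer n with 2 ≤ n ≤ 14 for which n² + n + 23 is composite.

At n = 13: 13² + 13 + 23 = 205 = 5·41, which is composite.

n = 13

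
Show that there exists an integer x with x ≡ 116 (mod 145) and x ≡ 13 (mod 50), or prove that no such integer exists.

Both moduli are multiples of 5 = gcd(145, 50), so any solution would satisfy x ≡ 116 and x ≡ 13 modulo 5 simultaneously.
However 116 ≡ 1 and 13 ≡ 3 (mod 5), and 1 ≠ 3.
Hence the system has no solution.

No, no such integer exists.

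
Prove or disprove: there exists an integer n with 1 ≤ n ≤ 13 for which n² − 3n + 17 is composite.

n = 10

At n = 10: 10² − 3·10 + 17 = 87 = 3·29, which is composite.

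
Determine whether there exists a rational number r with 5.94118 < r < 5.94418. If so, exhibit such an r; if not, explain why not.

r = 208/35

Look for a denominator N such that an integer falls strictly between N·5.94118 and N·5.94418. N = 35 works: 35·5.94118 = 207.94130 < 208 < 208.04630 = 35·5.94418.
Dividing back, 5.94118 < 208/35 < 5.94418, and 208/35 is rational.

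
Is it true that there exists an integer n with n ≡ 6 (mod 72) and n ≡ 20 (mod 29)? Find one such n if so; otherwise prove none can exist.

gcd(72, 29) = 1, so the Chinese Remainder Theorem guarantees exactly one residue class mod 2088 satisfying both.
Any solution of the first congruence is n = 6 + 72t; substituting into the second, 72t ≡ 20 − 6 ≡ 14 (mod 29).
72 ≡ 14 (mod 29), so this reads 14t ≡ 14 (mod 29). Since 14·27 = 378 = 13·29 + 1, the inverse of 14 mod 29 is 27.
Therefore t ≡ 27·14 = 378 ≡ 1 (mod 29).
With t = 1: n = 6 + 72·1 = 78.
Verify: 78 = 1·72 + 6 and 78 = 2·29 + 20. ✓

n = 78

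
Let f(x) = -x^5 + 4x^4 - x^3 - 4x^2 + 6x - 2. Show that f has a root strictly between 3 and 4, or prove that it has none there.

f(3) = 34 and f(4) = -106, which have opposite signs.
f is continuous everywhere (it is a polynomial), in particular on [3, 4].
By the Intermediate Value Theorem f must vanish at some point of (3, 4).

Yes, f has a root in the interval.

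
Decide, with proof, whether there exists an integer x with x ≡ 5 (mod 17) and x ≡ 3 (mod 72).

x = 651

gcd(17, 72) = 1, so the Chinese Remainder Theorem guarantees exactly one residue class mod 1224 satisfying both.
Any solution of the first congruence is x = 5 + 17t; substituting into the second, 17t ≡ 3 − 5 ≡ 70 (mod 72).
To invert 17 modulo 72: 72 = 4·17 + 4, 17 = 4·4 + 1, 4 = 4·1 + 0, and unwinding, 1 = 17 − 4·4 = 17 − 4·(72 − 4·17) = −4·72 + 17·17. Thus 17⁻¹ ≡ 17 (mod 72).
Therefore t ≡ 17·70 = 1190 ≡ 38 (mod 72).
With t = 38: x = 5 + 17·38 = 651.
Verify: 651 = 38·17 + 5 and 651 = 9·72 + 3. ✓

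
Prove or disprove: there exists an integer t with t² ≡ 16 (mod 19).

t = 15 works: 15² = 225, and 225 − 16 = 209 = 11·19.

t = 15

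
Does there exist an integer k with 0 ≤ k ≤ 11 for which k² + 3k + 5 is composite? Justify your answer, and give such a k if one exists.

k = 5

At k = 5: 5² + 3·5 + 5 = 45 = 3·15, which is composite.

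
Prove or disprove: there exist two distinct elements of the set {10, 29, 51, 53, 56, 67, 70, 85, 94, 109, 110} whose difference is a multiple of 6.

10 mod 6 = 4 and 70 mod 6 = 4, so 70 − 10 = 60 = 10·6.

10 and 70 are such a pair.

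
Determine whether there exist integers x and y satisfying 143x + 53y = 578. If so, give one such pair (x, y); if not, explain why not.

x = 50, y = -124

143 and 53 are coprime, so 143x + 53y ranges over all of ℤ.
Run the Euclidean algorithm on 143 and 53: 143 = 2·53 + 37, 53 = 1·37 + 16, 37 = 2·16 + 5, 16 = 3·5 + 1, 5 = 5·1 + 0.
Working back up the chain: 1 = 16 − 3·5 = 16 − 3·(37 − 2·16) = −3·37 + 7·16 = −3·37 + 7·(53 − 1·37) = 7·53 − 10·37 = 7·53 − 10·(143 − 2·53) = −10·143 + 27·53. So 143·(-10) + 53·27 = 1.
Multiplying through by 578: x = (-10)·578 = -5780, y = 27·578 = 15606 is a solution.
Shifting by a multiple of (53, −143) keeps it a solution: x = -5780 + 110·53 = 50, y = 15606 − 110·143 = -124.
Indeed 143·50 + 53·(-124) = 7150 − 6572 = 578.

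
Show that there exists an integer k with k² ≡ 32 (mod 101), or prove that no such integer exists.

No, no such integer exists.

Apply Euler's criterion with the prime 101: 32 is a quadratic residue iff 32^50 ≡ 1 (mod 101), and a non-residue iff it is ≡ −1.
Squaring successively (mod 101): 32^2 = 1024 ≡ 14; 32^4 ≡ 14² = 196 ≡ 95; 32^8 ≡ 95² = 9025 ≡ 36; 32^16 ≡ 36² = 1296 ≡ 84; 32^32 ≡ 84² = 7056 ≡ 87.
Since 50 = 32 + 16 + 2, 32^50 ≡ 87 · 84 · 14; multiplying out mod 101: 87·84 = 7308 ≡ 36, then 36·14 = 504 ≡ 100. Thus 32^50 ≡ 100 ≡ −1 (mod 101).
By Euler's criterion 32 is a quadratic non-residue mod 101: no k satisfies k² ≡ 32 (mod 101).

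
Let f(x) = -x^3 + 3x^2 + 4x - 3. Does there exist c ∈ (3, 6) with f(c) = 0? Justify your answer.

Such a root exists.

f(3) = 9 and f(6) = -87, which have opposite signs.
Since f is a polynomial it is continuous on [3, 6].
The Intermediate Value Theorem then guarantees some c ∈ (3, 6) with f(c) = 0.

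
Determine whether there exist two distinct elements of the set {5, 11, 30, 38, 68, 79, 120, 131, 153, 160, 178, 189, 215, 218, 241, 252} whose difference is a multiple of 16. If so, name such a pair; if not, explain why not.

Residues mod 16: 5↦5, 11↦11, 30↦14, 38↦6, 68↦4, 79↦15, 120↦8, 131↦3, 153↦9, 160↦0, 178↦2, 189↦13, 215↦7, 218↦10, 241↦1, 252↦12.
All 16 residues are distinct, so no two elements differ by a multiple of 16.

No, no such pair exists.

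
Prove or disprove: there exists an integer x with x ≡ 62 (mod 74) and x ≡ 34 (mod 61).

x = 1986

The moduli 74 and 61 are coprime, so by the Chinese Remainder Theorem a unique solution modulo 4514 exists.
Any solution of the first congruence is x = 62 + 74t; substituting into the second, 74t ≡ 34 − 62 ≡ 33 (mod 61).
74 ≡ 13 (mod 61), so this reads 13t ≡ 33 (mod 61). Note 13·47 = 611 ≡ 1 (mod 61) (as 611 − 1 = 10·61), so 13⁻¹ ≡ 47.
Therefore t ≡ 47·33 = 1551 ≡ 26 (mod 61).
Taking t = 26 gives x = 62 + 74·26 = 1986.
Verify: 1986 = 26·74 + 62 and 1986 = 32·61 + 34. ✓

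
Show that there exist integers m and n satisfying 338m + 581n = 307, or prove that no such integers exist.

Since gcd(338, 581) = 1, every integer is an integer combination of 338 and 581.
Euclidean algorithm: 581 = 1·338 + 243, 338 = 1·243 + 95, 243 = 2·95 + 53, 95 = 1·53 + 42, 53 = 1·42 + 11, 42 = 3·11 + 9, 11 = 1·9 + 2, 9 = 4·2 + 1, 2 = 2·1 + 0.
Back-substituting, 1 = 9 − 4·2 = 9 − 4·(11 − 1·9) = −4·11 + 5·9 = −4·11 + 5·(42 − 3·11) = 5·42 − 19·11 = 5·42 − 19·(53 − 1·42) = −19·53 + 24·42 = −19·53 + 24·(95 − 1·53) = 24·95 − 43·53 = 24·95 − 43·(243 − 2·95) = −43·243 + 110·95 = −43·243 + 110·(338 − 1·243) = 110·338 − 153·243 = 110·338 − 153·(581 − 1·338) = −153·581 + 263·338; that is, 338·263 + 581·(-153) = 1.
Times 307: 338·80741 + 581·(-46971) = 307, so (80741, -46971) solves it.
Subtracting 138·581 from m and adding 138·338 to n gives the tidier solution (563, -327).
Indeed 338·563 + 581·(-327) = 190294 − 189987 = 307.

m = 563, n = -327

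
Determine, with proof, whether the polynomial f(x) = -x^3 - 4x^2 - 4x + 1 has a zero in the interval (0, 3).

f(0) = 1 and f(3) = -74, which have opposite signs.
As a polynomial, f is continuous on every closed interval.
By the Intermediate Value Theorem f must vanish at some point of (0, 3).

Yes, f has a root in the interval.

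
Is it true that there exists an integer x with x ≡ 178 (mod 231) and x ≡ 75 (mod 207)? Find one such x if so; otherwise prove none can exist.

Both moduli are multiples of 3 = gcd(231, 207), so any solution would satisfy x ≡ 178 and x ≡ 75 modulo 3 simultaneously.
However 178 ≡ 1 and 75 ≡ 0 (mod 3), and 1 ≠ 0.
Hence the system has no solution.

No, no such integer exists.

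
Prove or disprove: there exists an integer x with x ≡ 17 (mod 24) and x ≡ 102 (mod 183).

Both moduli are multiples of 3 = gcd(24, 183), so any solution would satisfy x ≡ 17 and x ≡ 102 modulo 3 simultaneously.
However 17 ≡ 2 and 102 ≡ 0 (mod 3), and 2 ≠ 0.
Hence the system has no solution.

No, no such integer exists.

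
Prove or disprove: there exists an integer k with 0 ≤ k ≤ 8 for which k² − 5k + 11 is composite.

At k = 8: 8² − 5·8 + 11 = 35 = 5·7, which is composite.

k = 8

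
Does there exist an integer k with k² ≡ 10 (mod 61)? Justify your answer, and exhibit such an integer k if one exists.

Apply Euler's criterion with the prime 61: 10 is a quadratic residue iff 10^30 ≡ 1 (mod 61), and a non-residue iff it is ≡ −1.
Repeated squaring mod 61: 10^2 = 100 ≡ 39; 10^4 ≡ 39² = 1521 ≡ 57; 10^8 ≡ 57² = 3249 ≡ 16; 10^16 ≡ 16² = 256 ≡ 12.
Since 30 = 16 + 8 + 4 + 2, 10^30 ≡ 12 · 16 · 57 · 39; multiplying out mod 61: 12·16 = 192 ≡ 9, then 9·57 = 513 ≡ 25, then 25·39 = 975 ≡ 60. Thus 10^30 ≡ 60 ≡ −1 (mod 61).
The value −1 means 10 is a non-residue modulo 61, so k² ≡ 10 (mod 61) is impossible.

No, no such integer exists.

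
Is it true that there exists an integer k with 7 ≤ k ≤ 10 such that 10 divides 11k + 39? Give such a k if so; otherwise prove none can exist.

No such integer k in that range exists.

At k = 7, 11·7 + 39 = 116 ≡ 6 (mod 10), and each step in k adds 11 ≡ 1 (mod 10), giving residues 6, 7, 8, 9 for k = 7, 8, 9, 10.
Since 0 is absent from this list, 10 ∤ 11k + 39 for every k with 7 ≤ k ≤ 10.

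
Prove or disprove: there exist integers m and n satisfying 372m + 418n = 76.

m = 171, n = -152

Since gcd(372, 418) = 2 and 76 = 2·38, Bézout's identity guarantees a solution.
Dividing through by 2 reduces the equation to 186m + 209n = 38.
Euclidean algorithm: 209 = 1·186 + 23, 186 = 8·23 + 2, 23 = 11·2 + 1, 2 = 2·1 + 0.
Working back up the chain: 1 = 23 − 11·2 = 23 − 11·(186 − 8·23) = −11·186 + 89·23 = −11·186 + 89·(209 − 1·186) = 89·209 − 100·186. So 186·(-100) + 209·89 = 1.
Multiplying through by 38: m = (-100)·38 = -3800, n = 89·38 = 3382 is a solution.
Shifting by a multiple of (209, −186) keeps it a solution: m = -3800 + 19·209 = 171, n = 3382 − 19·186 = -152.
Check: 372·171 + 418·(-152) = 63612 − 63536 = 76. ✓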